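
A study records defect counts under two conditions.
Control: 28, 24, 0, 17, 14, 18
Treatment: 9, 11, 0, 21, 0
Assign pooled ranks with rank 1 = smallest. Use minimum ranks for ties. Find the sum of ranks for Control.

43

Sorted (ascending): 0, 0, 0, 9, 11, 14, 17, 18, 21, 24, 28
The 3 values of 0 occupy positions 1–3 → each gets rank 1.
Control values → pooled ranks: 28→11, 24→10, 0→1, 17→7, 14→6, 18→8
Rank sum = 11 + 10 + 1 + 7 + 6 + 8 = 43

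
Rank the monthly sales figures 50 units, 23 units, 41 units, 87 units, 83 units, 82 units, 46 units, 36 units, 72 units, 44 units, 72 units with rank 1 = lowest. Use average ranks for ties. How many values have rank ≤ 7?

6

Sorted (ascending): 23, 36, 41, 44, 46, 50, 72, 72, 82, 83, 87
The 2 values of 72 occupy positions 7–8 → average rank (7+8)/2 = 7.5.
Ranks ≤ 7: {1, 2, 3, 4, 5, 6} → 6 values.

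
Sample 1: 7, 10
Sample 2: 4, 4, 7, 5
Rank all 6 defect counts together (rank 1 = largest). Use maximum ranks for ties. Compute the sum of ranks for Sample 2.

19

Sorted (descending): 10, 7, 7, 5, 4, 4
The 2 values of 7 occupy positions 2–3 → each gets rank 3.
The 2 values of 4 occupy positions 5–6 → each gets rank 6.
Sample 2 values → pooled ranks: 4→6, 4→6, 7→3, 5→4
Rank sum = 6 + 6 + 3 + 4 = 19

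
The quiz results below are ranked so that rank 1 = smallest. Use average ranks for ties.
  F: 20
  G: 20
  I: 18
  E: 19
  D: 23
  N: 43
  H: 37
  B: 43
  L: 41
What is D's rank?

Sorted (ascending): 18, 19, 20, 20, 23, 37, 41, 43, 43
The 2 values of 20 occupy positions 3–4 → average rank (3+4)/2 = 3.5.
The 2 values of 43 occupy positions 8–9 → average rank (8+9)/2 = 8.5.
D has value 23 → rank 5.

5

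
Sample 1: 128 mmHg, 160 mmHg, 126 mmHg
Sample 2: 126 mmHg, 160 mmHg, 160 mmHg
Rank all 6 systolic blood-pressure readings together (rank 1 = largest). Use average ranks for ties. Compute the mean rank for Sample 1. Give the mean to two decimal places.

3.83

Sorted (descending): 160, 160, 160, 128, 126, 126
The 3 values of 160 occupy positions 1–3 → average rank 2.
The 2 values of 126 occupy positions 5–6 → average rank (5+6)/2 = 5.5.
Sample 1 values → pooled ranks: 128→4, 160→2, 126→5.5
Mean rank = (4 + 2 + 5.5) / 3 = 3.83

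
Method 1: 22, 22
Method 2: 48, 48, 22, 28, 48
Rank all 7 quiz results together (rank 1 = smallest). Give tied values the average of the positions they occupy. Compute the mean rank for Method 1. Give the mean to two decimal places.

2.00

Sorted (ascending): 22, 22, 22, 28, 48, 48, 48
The 3 values of 22 occupy positions 1–3 → average rank 2.
The 3 values of 48 occupy positions 5–7 → average rank 6.
Method 1 values → pooled ranks: 22→2, 22→2
Mean rank = (2 + 2) / 2 = 2.00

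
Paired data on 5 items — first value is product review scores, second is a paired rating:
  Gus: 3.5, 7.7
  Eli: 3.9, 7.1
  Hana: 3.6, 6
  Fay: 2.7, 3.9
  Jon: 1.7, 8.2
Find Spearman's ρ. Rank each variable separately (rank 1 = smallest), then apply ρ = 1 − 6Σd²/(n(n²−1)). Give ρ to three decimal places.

-0.300

Ranks of variable 1: 3, 5, 4, 2, 1
Ranks of variable 2: 4, 3, 2, 1, 5
d = r₁ − r₂: -1, 2, 2, 1, -4
d²: 1, 4, 4, 1, 16; Σd² = 26
ρ = 1 − 6·26/(5·24) = 1 − 156/120 = -0.300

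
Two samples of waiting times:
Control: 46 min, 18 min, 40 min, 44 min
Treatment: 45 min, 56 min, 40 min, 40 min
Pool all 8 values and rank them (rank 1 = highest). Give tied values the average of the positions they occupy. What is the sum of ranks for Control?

Sorted (descending): 56, 46, 45, 44, 40, 40, 40, 18
The 3 values of 40 occupy positions 5–7 → average rank 6.
Control values → pooled ranks: 46→2, 18→8, 40→6, 44→4
Rank sum = 2 + 8 + 6 + 4 = 20

20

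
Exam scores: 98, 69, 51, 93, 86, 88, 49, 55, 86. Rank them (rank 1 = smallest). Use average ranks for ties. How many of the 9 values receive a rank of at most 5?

4

Sorted (ascending): 49, 51, 55, 69, 86, 86, 88, 93, 98
The 2 values of 86 occupy positions 5–6 → average rank (5+6)/2 = 5.5.
Ranks ≤ 5: {1, 2, 3, 4} → 4 values.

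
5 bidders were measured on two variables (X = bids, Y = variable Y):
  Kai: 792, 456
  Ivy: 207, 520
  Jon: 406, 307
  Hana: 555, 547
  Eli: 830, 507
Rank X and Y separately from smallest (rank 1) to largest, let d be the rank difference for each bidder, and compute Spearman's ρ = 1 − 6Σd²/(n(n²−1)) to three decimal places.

Ranks of variable 1: 4, 1, 2, 3, 5
Ranks of variable 2: 2, 4, 1, 5, 3
d = r₁ − r₂: 2, -3, 1, -2, 2
d²: 4, 9, 1, 4, 4; Σd² = 22
ρ = 1 − 6·22/(5·24) = 1 − 132/120 = -0.100

-0.100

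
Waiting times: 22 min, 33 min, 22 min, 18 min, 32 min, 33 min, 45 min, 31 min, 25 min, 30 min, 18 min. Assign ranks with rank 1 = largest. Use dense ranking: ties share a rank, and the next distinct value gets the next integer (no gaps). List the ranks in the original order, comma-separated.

7, 2, 7, 8, 3, 2, 1, 4, 6, 5, 8

Sorted (descending): 45, 33, 33, 32, 31, 30, 25, 22, 22, 18, 18
The 2 values of 33 share dense rank 2.
The 2 values of 22 share dense rank 7.
The 2 values of 18 share dense rank 8.
Remaining distinct values take the next consecutive integers.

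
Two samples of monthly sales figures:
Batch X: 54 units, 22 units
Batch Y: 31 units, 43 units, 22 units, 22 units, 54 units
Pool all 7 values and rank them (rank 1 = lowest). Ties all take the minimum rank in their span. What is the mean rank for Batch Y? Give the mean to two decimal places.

3.40

Sorted (ascending): 22, 22, 22, 31, 43, 54, 54
The 3 values of 22 occupy positions 1–3 → each gets rank 1.
The 2 values of 54 occupy positions 6–7 → each gets rank 6.
Batch Y values → pooled ranks: 31→4, 43→5, 22→1, 22→1, 54→6
Mean rank = (4 + 5 + 1 + 1 + 6) / 5 = 3.40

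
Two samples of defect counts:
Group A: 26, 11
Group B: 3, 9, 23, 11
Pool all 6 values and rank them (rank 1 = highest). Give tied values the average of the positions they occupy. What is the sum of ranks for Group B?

Sorted (descending): 26, 23, 11, 11, 9, 3
The 2 values of 11 occupy positions 3–4 → average rank (3+4)/2 = 3.5.
Group B values → pooled ranks: 3→6, 9→5, 23→2, 11→3.5
Rank sum = 6 + 5 + 2 + 3.5 = 16.5

16.5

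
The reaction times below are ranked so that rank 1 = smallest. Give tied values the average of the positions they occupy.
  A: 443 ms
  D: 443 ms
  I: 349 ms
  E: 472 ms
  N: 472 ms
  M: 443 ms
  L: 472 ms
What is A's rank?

3

Sorted (ascending): 349, 443, 443, 443, 472, 472, 472
The 3 values of 443 occupy positions 2–4 → average rank 3.
The 3 values of 472 occupy positions 5–7 → average rank 6.
A has value 443 ms → rank 3.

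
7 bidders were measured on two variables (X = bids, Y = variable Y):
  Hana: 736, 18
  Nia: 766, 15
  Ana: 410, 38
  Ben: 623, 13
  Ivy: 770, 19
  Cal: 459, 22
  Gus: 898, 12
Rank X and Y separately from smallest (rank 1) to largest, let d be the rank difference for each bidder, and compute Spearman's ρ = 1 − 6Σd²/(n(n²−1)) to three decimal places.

Ranks of variable 1: 4, 5, 1, 3, 6, 2, 7
Ranks of variable 2: 4, 3, 7, 2, 5, 6, 1
d = r₁ − r₂: 0, 2, -6, 1, 1, -4, 6
d²: 0, 4, 36, 1, 1, 16, 36; Σd² = 94
ρ = 1 − 6·94/(7·48) = 1 − 564/336 = -0.679

-0.679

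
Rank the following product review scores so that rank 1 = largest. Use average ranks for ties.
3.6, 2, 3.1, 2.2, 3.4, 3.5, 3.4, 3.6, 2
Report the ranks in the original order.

Sorted (descending): 3.6, 3.6, 3.5, 3.4, 3.4, 3.1, 2.2, 2, 2
The 2 values of 3.6 occupy positions 1–2 → average rank (1+2)/2 = 1.5.
The 2 values of 3.4 occupy positions 4–5 → average rank (4+5)/2 = 4.5.
The 2 values of 2 occupy positions 8–9 → average rank (8+9)/2 = 8.5.

1.5, 8.5, 6, 7, 4.5, 3, 4.5, 1.5, 8.5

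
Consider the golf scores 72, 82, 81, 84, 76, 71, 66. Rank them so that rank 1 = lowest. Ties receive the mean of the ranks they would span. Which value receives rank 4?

76

Sorted (ascending): 66, 71, 72, 76, 81, 82, 84
No ties — each value takes its position as its rank.
Rank 4 → value 76.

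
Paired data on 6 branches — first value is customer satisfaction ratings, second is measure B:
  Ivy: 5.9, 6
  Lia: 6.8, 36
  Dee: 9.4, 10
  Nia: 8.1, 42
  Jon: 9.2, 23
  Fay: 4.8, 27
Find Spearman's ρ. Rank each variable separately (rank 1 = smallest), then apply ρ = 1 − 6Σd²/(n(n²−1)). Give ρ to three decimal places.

Ranks of variable 1: 2, 3, 6, 4, 5, 1
Ranks of variable 2: 1, 5, 2, 6, 3, 4
d = r₁ − r₂: 1, -2, 4, -2, 2, -3
d²: 1, 4, 16, 4, 4, 9; Σd² = 38
ρ = 1 − 6·38/(6·35) = 1 − 228/210 = -0.086

-0.086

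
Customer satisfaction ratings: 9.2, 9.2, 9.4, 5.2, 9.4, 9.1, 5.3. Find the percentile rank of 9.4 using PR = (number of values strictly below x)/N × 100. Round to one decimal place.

71.4

N = 7.
Strictly below 9.4: 5. Equal to 9.4: 2.
PR = 5/7 × 100 = 71.4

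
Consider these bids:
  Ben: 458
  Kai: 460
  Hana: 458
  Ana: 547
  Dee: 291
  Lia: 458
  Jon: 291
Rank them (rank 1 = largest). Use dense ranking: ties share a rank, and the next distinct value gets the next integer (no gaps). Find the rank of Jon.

Sorted (descending): 547, 460, 458, 458, 458, 291, 291
The 3 values of 458 share dense rank 3.
The 2 values of 291 share dense rank 4.
Remaining distinct values take the next consecutive integers.
Jon has value 291 → rank 4.

4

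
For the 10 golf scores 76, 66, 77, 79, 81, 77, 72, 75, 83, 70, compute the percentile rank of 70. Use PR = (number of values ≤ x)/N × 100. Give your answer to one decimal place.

N = 10.
Strictly below 70: 1. Equal to 70: 1.
PR = 2/10 × 100 = 20.0

20.0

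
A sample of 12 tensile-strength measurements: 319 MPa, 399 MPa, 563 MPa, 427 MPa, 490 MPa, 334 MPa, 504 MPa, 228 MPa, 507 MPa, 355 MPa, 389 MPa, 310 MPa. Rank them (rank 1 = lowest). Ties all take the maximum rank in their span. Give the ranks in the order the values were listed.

3, 7, 12, 8, 9, 4, 10, 1, 11, 5, 6, 2

Sorted (ascending): 228, 310, 319, 334, 355, 389, 399, 427, 490, 504, 507, 563
No ties — each value takes its position as its rank.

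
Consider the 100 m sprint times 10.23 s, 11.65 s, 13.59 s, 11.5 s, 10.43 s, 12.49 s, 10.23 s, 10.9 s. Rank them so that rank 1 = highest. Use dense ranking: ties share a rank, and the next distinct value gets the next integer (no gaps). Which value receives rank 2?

12.49

Sorted (descending): 13.59, 12.49, 11.65, 11.5, 10.9, 10.43, 10.23, 10.23
The 2 values of 10.23 share dense rank 7.
Remaining distinct values take the next consecutive integers.
Rank 2 → value 12.49.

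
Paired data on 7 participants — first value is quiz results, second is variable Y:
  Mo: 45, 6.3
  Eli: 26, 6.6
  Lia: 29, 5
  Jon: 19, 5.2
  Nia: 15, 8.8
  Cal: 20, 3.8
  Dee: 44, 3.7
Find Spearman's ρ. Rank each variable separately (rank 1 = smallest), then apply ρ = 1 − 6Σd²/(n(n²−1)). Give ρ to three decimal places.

Ranks of variable 1: 7, 4, 5, 2, 1, 3, 6
Ranks of variable 2: 5, 6, 3, 4, 7, 2, 1
d = r₁ − r₂: 2, -2, 2, -2, -6, 1, 5
d²: 4, 4, 4, 4, 36, 1, 25; Σd² = 78
ρ = 1 − 6·78/(7·48) = 1 − 468/336 = -0.393

-0.393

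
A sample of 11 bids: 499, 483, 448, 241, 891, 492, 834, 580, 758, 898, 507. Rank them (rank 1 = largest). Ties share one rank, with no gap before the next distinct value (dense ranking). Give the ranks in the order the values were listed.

7, 9, 10, 11, 2, 8, 3, 5, 4, 1, 6

Sorted (descending): 898, 891, 834, 758, 580, 507, 499, 492, 483, 448, 241
No ties — each value takes its position as its rank.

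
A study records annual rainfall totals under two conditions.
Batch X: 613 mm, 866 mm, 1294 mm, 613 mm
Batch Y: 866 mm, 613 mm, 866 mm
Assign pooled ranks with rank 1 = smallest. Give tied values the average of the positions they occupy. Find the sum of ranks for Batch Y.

Sorted (ascending): 613, 613, 613, 866, 866, 866, 1294
The 3 values of 613 occupy positions 1–3 → average rank 2.
The 3 values of 866 occupy positions 4–6 → average rank 5.
Batch Y values → pooled ranks: 866→5, 613→2, 866→5
Rank sum = 5 + 2 + 5 = 12

12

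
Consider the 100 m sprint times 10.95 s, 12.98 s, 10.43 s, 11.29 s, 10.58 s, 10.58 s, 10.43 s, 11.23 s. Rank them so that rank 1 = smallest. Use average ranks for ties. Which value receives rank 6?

Sorted (ascending): 10.43, 10.43, 10.58, 10.58, 10.95, 11.23, 11.29, 12.98
The 2 values of 10.43 occupy positions 1–2 → average rank (1+2)/2 = 1.5.
The 2 values of 10.58 occupy positions 3–4 → average rank (3+4)/2 = 3.5.
Rank 6 → value 11.23.

11.23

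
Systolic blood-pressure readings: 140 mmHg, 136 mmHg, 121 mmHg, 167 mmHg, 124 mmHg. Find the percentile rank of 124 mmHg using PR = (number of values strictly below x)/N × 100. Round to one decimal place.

20.0

N = 5.
Strictly below 124: 1. Equal to 124: 1.
PR = 1/5 × 100 = 20.0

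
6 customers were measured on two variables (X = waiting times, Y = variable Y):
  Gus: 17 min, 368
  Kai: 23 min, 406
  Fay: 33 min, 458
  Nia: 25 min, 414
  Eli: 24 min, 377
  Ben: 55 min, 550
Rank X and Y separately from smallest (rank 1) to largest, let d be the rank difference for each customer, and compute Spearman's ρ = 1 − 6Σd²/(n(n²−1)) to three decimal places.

0.943

Ranks of variable 1: 1, 2, 5, 4, 3, 6
Ranks of variable 2: 1, 3, 5, 4, 2, 6
d = r₁ − r₂: 0, -1, 0, 0, 1, 0
d²: 0, 1, 0, 0, 1, 0; Σd² = 2
ρ = 1 − 6·2/(6·35) = 1 − 12/210 = 0.943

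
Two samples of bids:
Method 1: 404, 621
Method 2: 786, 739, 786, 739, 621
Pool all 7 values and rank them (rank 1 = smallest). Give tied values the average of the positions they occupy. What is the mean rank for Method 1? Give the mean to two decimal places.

Sorted (ascending): 404, 621, 621, 739, 739, 786, 786
The 2 values of 621 occupy positions 2–3 → average rank (2+3)/2 = 2.5.
The 2 values of 739 occupy positions 4–5 → average rank (4+5)/2 = 4.5.
The 2 values of 786 occupy positions 6–7 → average rank (6+7)/2 = 6.5.
Method 1 values → pooled ranks: 404→1, 621→2.5
Mean rank = (1 + 2.5) / 2 = 1.75

1.75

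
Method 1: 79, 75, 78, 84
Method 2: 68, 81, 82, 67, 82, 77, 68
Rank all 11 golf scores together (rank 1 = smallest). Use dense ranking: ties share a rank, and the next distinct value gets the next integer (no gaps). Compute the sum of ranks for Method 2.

32

Sorted (ascending): 67, 68, 68, 75, 77, 78, 79, 81, 82, 82, 84
The 2 values of 68 share dense rank 2.
The 2 values of 82 share dense rank 8.
Remaining distinct values take the next consecutive integers.
Method 2 values → pooled ranks: 68→2, 81→7, 82→8, 67→1, 82→8, 77→4, 68→2
Rank sum = 2 + 7 + 8 + 1 + 8 + 4 + 2 = 32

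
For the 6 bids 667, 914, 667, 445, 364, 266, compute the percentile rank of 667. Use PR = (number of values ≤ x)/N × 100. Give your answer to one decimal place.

83.3

N = 6.
Strictly below 667: 3. Equal to 667: 2.
PR = 5/6 × 100 = 83.3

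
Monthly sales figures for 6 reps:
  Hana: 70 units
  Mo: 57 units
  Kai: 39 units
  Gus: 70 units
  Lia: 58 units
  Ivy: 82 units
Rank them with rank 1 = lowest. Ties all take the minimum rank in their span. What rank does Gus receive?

Sorted (ascending): 39, 57, 58, 70, 70, 82
The 2 values of 70 occupy positions 4–5 → each gets rank 4.
Gus has value 70 units → rank 4.

4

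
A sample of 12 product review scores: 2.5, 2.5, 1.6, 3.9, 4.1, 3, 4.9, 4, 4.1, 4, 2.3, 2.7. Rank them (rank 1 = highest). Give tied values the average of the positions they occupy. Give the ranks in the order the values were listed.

Sorted (descending): 4.9, 4.1, 4.1, 4, 4, 3.9, 3, 2.7, 2.5, 2.5, 2.3, 1.6
The 2 values of 4.1 occupy positions 2–3 → average rank (2+3)/2 = 2.5.
The 2 values of 4 occupy positions 4–5 → average rank (4+5)/2 = 4.5.
The 2 values of 2.5 occupy positions 9–10 → average rank (9+10)/2 = 9.5.

9.5, 9.5, 12, 6, 2.5, 7, 1, 4.5, 2.5, 4.5, 11, 8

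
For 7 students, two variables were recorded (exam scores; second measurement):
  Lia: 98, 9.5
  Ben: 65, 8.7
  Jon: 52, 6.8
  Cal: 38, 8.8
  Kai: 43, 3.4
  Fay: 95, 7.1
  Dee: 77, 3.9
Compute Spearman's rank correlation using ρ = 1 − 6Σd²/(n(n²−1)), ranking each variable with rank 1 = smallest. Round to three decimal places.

0.286

Ranks of variable 1: 7, 4, 3, 1, 2, 6, 5
Ranks of variable 2: 7, 5, 3, 6, 1, 4, 2
d = r₁ − r₂: 0, -1, 0, -5, 1, 2, 3
d²: 0, 1, 0, 25, 1, 4, 9; Σd² = 40
ρ = 1 − 6·40/(7·48) = 1 − 240/336 = 0.286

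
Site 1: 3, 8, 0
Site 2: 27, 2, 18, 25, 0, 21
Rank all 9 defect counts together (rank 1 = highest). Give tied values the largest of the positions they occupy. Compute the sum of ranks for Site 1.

Sorted (descending): 27, 25, 21, 18, 8, 3, 2, 0, 0
The 2 values of 0 occupy positions 8–9 → each gets rank 9.
Site 1 values → pooled ranks: 3→6, 8→5, 0→9
Rank sum = 6 + 5 + 9 = 20

20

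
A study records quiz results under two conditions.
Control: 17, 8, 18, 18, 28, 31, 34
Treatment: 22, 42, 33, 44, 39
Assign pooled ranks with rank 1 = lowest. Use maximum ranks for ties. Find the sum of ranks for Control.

33

Sorted (ascending): 8, 17, 18, 18, 22, 28, 31, 33, 34, 39, 42, 44
The 2 values of 18 occupy positions 3–4 → each gets rank 4.
Control values → pooled ranks: 17→2, 8→1, 18→4, 18→4, 28→6, 31→7, 34→9
Rank sum = 2 + 1 + 4 + 4 + 6 + 7 + 9 = 33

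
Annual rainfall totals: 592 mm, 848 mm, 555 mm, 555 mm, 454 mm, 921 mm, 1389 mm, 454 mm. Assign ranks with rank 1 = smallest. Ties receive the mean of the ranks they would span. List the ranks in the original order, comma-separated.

Sorted (ascending): 454, 454, 555, 555, 592, 848, 921, 1389
The 2 values of 454 occupy positions 1–2 → average rank (1+2)/2 = 1.5.
The 2 values of 555 occupy positions 3–4 → average rank (3+4)/2 = 3.5.

5, 6, 3.5, 3.5, 1.5, 7, 8, 1.5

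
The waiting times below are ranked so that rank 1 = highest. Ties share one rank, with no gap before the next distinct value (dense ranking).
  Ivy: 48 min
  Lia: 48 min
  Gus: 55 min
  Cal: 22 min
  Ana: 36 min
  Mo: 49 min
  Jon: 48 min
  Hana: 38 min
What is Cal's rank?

6

Sorted (descending): 55, 49, 48, 48, 48, 38, 36, 22
The 3 values of 48 share dense rank 3.
Remaining distinct values take the next consecutive integers.
Cal has value 22 min → rank 6.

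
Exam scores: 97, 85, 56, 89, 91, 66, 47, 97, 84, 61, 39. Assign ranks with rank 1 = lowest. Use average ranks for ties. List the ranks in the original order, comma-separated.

10.5, 7, 3, 8, 9, 5, 2, 10.5, 6, 4, 1

Sorted (ascending): 39, 47, 56, 61, 66, 84, 85, 89, 91, 97, 97
The 2 values of 97 occupy positions 10–11 → average rank (10+11)/2 = 10.5.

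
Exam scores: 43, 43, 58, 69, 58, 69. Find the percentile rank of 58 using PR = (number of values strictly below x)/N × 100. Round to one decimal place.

N = 6.
Strictly below 58: 2. Equal to 58: 2.
PR = 2/6 × 100 = 33.3

33.3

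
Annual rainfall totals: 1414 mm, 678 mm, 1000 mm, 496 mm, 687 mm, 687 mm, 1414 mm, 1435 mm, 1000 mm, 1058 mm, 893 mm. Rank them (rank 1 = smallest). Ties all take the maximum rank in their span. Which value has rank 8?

1058

Sorted (ascending): 496, 678, 687, 687, 893, 1000, 1000, 1058, 1414, 1414, 1435
The 2 values of 687 occupy positions 3–4 → each gets rank 4.
The 2 values of 1000 occupy positions 6–7 → each gets rank 7.
The 2 values of 1414 occupy positions 9–10 → each gets rank 10.
Rank 8 → value 1058.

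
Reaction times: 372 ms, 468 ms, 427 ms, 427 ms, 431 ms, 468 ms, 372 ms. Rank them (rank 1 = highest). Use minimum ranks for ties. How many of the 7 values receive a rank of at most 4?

Sorted (descending): 468, 468, 431, 427, 427, 372, 372
The 2 values of 468 occupy positions 1–2 → each gets rank 1.
The 2 values of 427 occupy positions 4–5 → each gets rank 4.
The 2 values of 372 occupy positions 6–7 → each gets rank 6.
Ranks ≤ 4: {1, 1, 3, 4, 4} → 5 values.

5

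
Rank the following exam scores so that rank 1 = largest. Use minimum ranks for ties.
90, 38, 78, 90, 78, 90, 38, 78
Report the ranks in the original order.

Sorted (descending): 90, 90, 90, 78, 78, 78, 38, 38
The 3 values of 90 occupy positions 1–3 → each gets rank 1.
The 3 values of 78 occupy positions 4–6 → each gets rank 4.
The 2 values of 38 occupy positions 7–8 → each gets rank 7.

1, 7, 4, 1, 4, 1, 7, 4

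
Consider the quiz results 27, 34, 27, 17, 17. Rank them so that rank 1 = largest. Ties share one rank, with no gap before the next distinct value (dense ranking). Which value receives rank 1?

Sorted (descending): 34, 27, 27, 17, 17
The 2 values of 27 share dense rank 2.
The 2 values of 17 share dense rank 3.
Remaining distinct values take the next consecutive integers.
Rank 1 → value 34.

34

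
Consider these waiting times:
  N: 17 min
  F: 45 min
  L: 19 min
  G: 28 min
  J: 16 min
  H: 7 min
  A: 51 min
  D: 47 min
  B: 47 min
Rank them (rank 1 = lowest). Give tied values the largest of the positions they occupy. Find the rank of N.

3

Sorted (ascending): 7, 16, 17, 19, 28, 45, 47, 47, 51
The 2 values of 47 occupy positions 7–8 → each gets rank 8.
N has value 17 min → rank 3.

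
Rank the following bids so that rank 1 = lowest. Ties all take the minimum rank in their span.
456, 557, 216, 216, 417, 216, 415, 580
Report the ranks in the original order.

Sorted (ascending): 216, 216, 216, 415, 417, 456, 557, 580
The 3 values of 216 occupy positions 1–3 → each gets rank 1.

6, 7, 1, 1, 5, 1, 4, 8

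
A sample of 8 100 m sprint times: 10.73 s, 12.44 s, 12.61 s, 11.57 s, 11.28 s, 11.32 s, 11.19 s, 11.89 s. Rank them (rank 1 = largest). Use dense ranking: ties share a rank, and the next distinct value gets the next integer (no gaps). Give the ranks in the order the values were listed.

Sorted (descending): 12.61, 12.44, 11.89, 11.57, 11.32, 11.28, 11.19, 10.73
No ties — each value takes its position as its rank.

8, 2, 1, 4, 6, 5, 7, 3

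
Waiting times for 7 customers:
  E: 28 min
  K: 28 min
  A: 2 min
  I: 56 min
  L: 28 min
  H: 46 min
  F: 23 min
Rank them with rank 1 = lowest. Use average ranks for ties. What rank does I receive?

7

Sorted (ascending): 2, 23, 28, 28, 28, 46, 56
The 3 values of 28 occupy positions 3–5 → average rank 4.
I has value 56 min → rank 7.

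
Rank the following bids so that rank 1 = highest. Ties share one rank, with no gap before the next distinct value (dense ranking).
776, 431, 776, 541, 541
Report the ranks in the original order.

Sorted (descending): 776, 776, 541, 541, 431
The 2 values of 776 share dense rank 1.
The 2 values of 541 share dense rank 2.
Remaining distinct values take the next consecutive integers.

1, 3, 1, 2, 2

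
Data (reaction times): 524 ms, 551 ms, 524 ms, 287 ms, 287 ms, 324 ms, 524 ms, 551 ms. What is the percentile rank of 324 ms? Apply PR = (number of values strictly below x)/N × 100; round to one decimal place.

25.0

N = 8.
Strictly below 324: 2. Equal to 324: 1.
PR = 2/8 × 100 = 25.0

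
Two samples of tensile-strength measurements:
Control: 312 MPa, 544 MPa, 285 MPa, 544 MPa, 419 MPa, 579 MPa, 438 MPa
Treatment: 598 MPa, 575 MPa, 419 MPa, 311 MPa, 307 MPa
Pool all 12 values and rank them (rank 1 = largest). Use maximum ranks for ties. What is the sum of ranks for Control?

Sorted (descending): 598, 579, 575, 544, 544, 438, 419, 419, 312, 311, 307, 285
The 2 values of 544 occupy positions 4–5 → each gets rank 5.
The 2 values of 419 occupy positions 7–8 → each gets rank 8.
Control values → pooled ranks: 312→9, 544→5, 285→12, 544→5, 419→8, 579→2, 438→6
Rank sum = 9 + 5 + 12 + 5 + 8 + 2 + 6 = 47

47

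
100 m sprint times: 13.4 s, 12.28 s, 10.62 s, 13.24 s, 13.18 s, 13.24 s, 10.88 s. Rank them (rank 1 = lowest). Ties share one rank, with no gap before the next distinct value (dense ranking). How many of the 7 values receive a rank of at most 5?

6

Sorted (ascending): 10.62, 10.88, 12.28, 13.18, 13.24, 13.24, 13.4
The 2 values of 13.24 share dense rank 5.
Remaining distinct values take the next consecutive integers.
Ranks ≤ 5: {1, 2, 3, 4, 5, 5} → 6 values.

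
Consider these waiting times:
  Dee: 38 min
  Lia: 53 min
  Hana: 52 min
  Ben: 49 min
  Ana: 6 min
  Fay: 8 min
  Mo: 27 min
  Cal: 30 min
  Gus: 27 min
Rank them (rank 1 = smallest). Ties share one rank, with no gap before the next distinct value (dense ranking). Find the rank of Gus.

Sorted (ascending): 6, 8, 27, 27, 30, 38, 49, 52, 53
The 2 values of 27 share dense rank 3.
Remaining distinct values take the next consecutive integers.
Gus has value 27 min → rank 3.

3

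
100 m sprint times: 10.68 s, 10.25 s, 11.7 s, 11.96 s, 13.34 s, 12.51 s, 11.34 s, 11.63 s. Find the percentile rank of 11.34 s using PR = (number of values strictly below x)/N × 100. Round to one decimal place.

N = 8.
Strictly below 11.34: 2. Equal to 11.34: 1.
PR = 2/8 × 100 = 25.0

25.0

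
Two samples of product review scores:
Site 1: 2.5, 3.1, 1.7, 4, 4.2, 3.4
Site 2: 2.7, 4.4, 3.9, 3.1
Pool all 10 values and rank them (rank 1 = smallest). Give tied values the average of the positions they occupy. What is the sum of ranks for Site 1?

30.5

Sorted (ascending): 1.7, 2.5, 2.7, 3.1, 3.1, 3.4, 3.9, 4, 4.2, 4.4
The 2 values of 3.1 occupy positions 4–5 → average rank (4+5)/2 = 4.5.
Site 1 values → pooled ranks: 2.5→2, 3.1→4.5, 1.7→1, 4→8, 4.2→9, 3.4→6
Rank sum = 2 + 4.5 + 1 + 8 + 9 + 6 = 30.5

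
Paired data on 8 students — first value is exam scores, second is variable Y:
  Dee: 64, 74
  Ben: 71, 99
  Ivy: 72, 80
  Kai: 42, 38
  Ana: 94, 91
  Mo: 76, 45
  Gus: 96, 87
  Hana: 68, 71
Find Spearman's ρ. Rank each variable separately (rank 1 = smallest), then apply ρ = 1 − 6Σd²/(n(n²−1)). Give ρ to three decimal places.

0.524

Ranks of variable 1: 2, 4, 5, 1, 7, 6, 8, 3
Ranks of variable 2: 4, 8, 5, 1, 7, 2, 6, 3
d = r₁ − r₂: -2, -4, 0, 0, 0, 4, 2, 0
d²: 4, 16, 0, 0, 0, 16, 4, 0; Σd² = 40
ρ = 1 − 6·40/(8·63) = 1 − 240/504 = 0.524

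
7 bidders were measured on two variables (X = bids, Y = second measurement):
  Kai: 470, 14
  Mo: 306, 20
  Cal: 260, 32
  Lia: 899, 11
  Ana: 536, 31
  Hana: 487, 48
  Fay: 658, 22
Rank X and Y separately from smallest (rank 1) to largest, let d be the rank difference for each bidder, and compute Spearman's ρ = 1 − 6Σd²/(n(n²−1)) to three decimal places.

-0.357

Ranks of variable 1: 3, 2, 1, 7, 5, 4, 6
Ranks of variable 2: 2, 3, 6, 1, 5, 7, 4
d = r₁ − r₂: 1, -1, -5, 6, 0, -3, 2
d²: 1, 1, 25, 36, 0, 9, 4; Σd² = 76
ρ = 1 − 6·76/(7·48) = 1 − 456/336 = -0.357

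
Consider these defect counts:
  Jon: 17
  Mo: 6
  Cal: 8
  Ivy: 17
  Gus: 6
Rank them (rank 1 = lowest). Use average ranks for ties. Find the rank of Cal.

Sorted (ascending): 6, 6, 8, 17, 17
The 2 values of 6 occupy positions 1–2 → average rank (1+2)/2 = 1.5.
The 2 values of 17 occupy positions 4–5 → average rank (4+5)/2 = 4.5.
Cal has value 8 → rank 3.

3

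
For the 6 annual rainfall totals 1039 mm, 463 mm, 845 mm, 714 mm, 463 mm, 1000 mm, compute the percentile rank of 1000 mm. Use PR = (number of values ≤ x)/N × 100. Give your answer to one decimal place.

N = 6.
Strictly below 1000: 4. Equal to 1000: 1.
PR = 5/6 × 100 = 83.3

83.3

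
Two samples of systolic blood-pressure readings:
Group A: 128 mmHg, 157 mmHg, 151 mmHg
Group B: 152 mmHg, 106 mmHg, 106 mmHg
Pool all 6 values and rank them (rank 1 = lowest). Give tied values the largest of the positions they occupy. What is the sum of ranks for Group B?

Sorted (ascending): 106, 106, 128, 151, 152, 157
The 2 values of 106 occupy positions 1–2 → each gets rank 2.
Group B values → pooled ranks: 152→5, 106→2, 106→2
Rank sum = 5 + 2 + 2 = 9

9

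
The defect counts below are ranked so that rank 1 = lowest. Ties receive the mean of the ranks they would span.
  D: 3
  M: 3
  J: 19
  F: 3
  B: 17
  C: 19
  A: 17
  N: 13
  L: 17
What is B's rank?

6

Sorted (ascending): 3, 3, 3, 13, 17, 17, 17, 19, 19
The 3 values of 3 occupy positions 1–3 → average rank 2.
The 3 values of 17 occupy positions 5–7 → average rank 6.
The 2 values of 19 occupy positions 8–9 → average rank (8+9)/2 = 8.5.
B has value 17 → rank 6.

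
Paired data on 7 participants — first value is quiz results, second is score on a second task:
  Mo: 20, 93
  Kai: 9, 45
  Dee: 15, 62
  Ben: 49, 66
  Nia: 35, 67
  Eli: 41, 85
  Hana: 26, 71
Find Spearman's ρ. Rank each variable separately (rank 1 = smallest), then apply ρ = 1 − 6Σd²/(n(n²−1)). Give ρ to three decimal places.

Ranks of variable 1: 3, 1, 2, 7, 5, 6, 4
Ranks of variable 2: 7, 1, 2, 3, 4, 6, 5
d = r₁ − r₂: -4, 0, 0, 4, 1, 0, -1
d²: 16, 0, 0, 16, 1, 0, 1; Σd² = 34
ρ = 1 − 6·34/(7·48) = 1 − 204/336 = 0.393

0.393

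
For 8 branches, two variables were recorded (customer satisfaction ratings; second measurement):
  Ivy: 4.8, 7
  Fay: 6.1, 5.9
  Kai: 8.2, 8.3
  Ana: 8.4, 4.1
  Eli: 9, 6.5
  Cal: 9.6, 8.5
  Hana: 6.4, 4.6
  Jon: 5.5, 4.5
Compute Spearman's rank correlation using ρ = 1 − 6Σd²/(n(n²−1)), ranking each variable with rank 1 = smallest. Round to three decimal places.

Ranks of variable 1: 1, 3, 5, 6, 7, 8, 4, 2
Ranks of variable 2: 6, 4, 7, 1, 5, 8, 3, 2
d = r₁ − r₂: -5, -1, -2, 5, 2, 0, 1, 0
d²: 25, 1, 4, 25, 4, 0, 1, 0; Σd² = 60
ρ = 1 − 6·60/(8·63) = 1 − 360/504 = 0.286

0.286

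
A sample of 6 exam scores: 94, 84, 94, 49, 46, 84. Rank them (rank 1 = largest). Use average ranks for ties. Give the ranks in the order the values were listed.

1.5, 3.5, 1.5, 5, 6, 3.5

Sorted (descending): 94, 94, 84, 84, 49, 46
The 2 values of 94 occupy positions 1–2 → average rank (1+2)/2 = 1.5.
The 2 values of 84 occupy positions 3–4 → average rank (3+4)/2 = 3.5.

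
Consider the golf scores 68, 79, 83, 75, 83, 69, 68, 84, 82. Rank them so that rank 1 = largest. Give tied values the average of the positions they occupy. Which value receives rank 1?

84

Sorted (descending): 84, 83, 83, 82, 79, 75, 69, 68, 68
The 2 values of 83 occupy positions 2–3 → average rank (2+3)/2 = 2.5.
The 2 values of 68 occupy positions 8–9 → average rank (8+9)/2 = 8.5.
Rank 1 → value 84.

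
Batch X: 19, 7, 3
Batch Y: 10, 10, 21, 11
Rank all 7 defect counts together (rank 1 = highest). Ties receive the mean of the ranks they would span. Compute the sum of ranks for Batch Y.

13

Sorted (descending): 21, 19, 11, 10, 10, 7, 3
The 2 values of 10 occupy positions 4–5 → average rank (4+5)/2 = 4.5.
Batch Y values → pooled ranks: 10→4.5, 10→4.5, 21→1, 11→3
Rank sum = 4.5 + 4.5 + 1 + 3 = 13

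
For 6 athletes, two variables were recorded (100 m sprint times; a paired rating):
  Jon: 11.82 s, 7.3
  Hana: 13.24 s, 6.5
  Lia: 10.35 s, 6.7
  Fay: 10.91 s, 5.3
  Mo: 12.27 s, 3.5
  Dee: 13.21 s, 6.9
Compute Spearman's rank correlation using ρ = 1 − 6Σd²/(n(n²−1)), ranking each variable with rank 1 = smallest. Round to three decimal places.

-0.029

Ranks of variable 1: 3, 6, 1, 2, 4, 5
Ranks of variable 2: 6, 3, 4, 2, 1, 5
d = r₁ − r₂: -3, 3, -3, 0, 3, 0
d²: 9, 9, 9, 0, 9, 0; Σd² = 36
ρ = 1 − 6·36/(6·35) = 1 − 216/210 = -0.029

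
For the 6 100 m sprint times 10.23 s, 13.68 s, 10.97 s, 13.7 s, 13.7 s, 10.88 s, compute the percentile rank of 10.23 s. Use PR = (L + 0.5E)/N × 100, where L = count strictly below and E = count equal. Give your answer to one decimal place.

N = 6.
Strictly below 10.23: 0. Equal to 10.23: 1.
PR = (0 + 0.5·1)/6 × 100 = 8.3

8.3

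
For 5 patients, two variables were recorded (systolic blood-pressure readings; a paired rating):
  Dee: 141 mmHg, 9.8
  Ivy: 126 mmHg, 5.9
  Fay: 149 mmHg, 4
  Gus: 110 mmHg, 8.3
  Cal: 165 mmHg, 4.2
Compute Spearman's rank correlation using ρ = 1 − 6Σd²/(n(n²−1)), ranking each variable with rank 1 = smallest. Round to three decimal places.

-0.600

Ranks of variable 1: 3, 2, 4, 1, 5
Ranks of variable 2: 5, 3, 1, 4, 2
d = r₁ − r₂: -2, -1, 3, -3, 3
d²: 4, 1, 9, 9, 9; Σd² = 32
ρ = 1 − 6·32/(5·24) = 1 − 192/120 = -0.600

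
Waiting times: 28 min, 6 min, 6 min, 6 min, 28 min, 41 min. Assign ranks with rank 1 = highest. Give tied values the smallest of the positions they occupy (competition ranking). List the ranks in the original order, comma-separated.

2, 4, 4, 4, 2, 1

Sorted (descending): 41, 28, 28, 6, 6, 6
The 2 values of 28 occupy positions 2–3 → each gets rank 2.
The 3 values of 6 occupy positions 4–6 → each gets rank 4.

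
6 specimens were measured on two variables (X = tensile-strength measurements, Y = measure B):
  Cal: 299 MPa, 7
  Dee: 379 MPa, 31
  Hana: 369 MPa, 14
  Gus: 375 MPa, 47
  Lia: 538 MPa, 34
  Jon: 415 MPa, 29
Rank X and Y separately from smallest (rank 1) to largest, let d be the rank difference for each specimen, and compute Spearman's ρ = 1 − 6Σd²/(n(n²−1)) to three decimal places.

0.600

Ranks of variable 1: 1, 4, 2, 3, 6, 5
Ranks of variable 2: 1, 4, 2, 6, 5, 3
d = r₁ − r₂: 0, 0, 0, -3, 1, 2
d²: 0, 0, 0, 9, 1, 4; Σd² = 14
ρ = 1 − 6·14/(6·35) = 1 − 84/210 = 0.600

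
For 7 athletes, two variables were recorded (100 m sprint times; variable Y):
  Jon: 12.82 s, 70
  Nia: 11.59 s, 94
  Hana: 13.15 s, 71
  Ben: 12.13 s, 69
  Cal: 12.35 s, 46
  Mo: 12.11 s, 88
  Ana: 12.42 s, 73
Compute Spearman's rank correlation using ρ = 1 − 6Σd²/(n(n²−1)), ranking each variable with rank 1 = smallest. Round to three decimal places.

-0.429

Ranks of variable 1: 6, 1, 7, 3, 4, 2, 5
Ranks of variable 2: 3, 7, 4, 2, 1, 6, 5
d = r₁ − r₂: 3, -6, 3, 1, 3, -4, 0
d²: 9, 36, 9, 1, 9, 16, 0; Σd² = 80
ρ = 1 − 6·80/(7·48) = 1 − 480/336 = -0.429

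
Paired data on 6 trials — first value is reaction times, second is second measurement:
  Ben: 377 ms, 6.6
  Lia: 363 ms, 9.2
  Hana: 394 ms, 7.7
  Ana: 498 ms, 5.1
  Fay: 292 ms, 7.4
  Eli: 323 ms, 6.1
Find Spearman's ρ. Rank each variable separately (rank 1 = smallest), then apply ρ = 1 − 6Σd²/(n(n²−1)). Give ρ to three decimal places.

Ranks of variable 1: 4, 3, 5, 6, 1, 2
Ranks of variable 2: 3, 6, 5, 1, 4, 2
d = r₁ − r₂: 1, -3, 0, 5, -3, 0
d²: 1, 9, 0, 25, 9, 0; Σd² = 44
ρ = 1 − 6·44/(6·35) = 1 − 264/210 = -0.257

-0.257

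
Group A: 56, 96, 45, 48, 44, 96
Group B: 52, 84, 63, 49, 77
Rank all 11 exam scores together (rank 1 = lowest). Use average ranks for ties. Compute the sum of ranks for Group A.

33

Sorted (ascending): 44, 45, 48, 49, 52, 56, 63, 77, 84, 96, 96
The 2 values of 96 occupy positions 10–11 → average rank (10+11)/2 = 10.5.
Group A values → pooled ranks: 56→6, 96→10.5, 45→2, 48→3, 44→1, 96→10.5
Rank sum = 6 + 10.5 + 2 + 3 + 1 + 10.5 = 33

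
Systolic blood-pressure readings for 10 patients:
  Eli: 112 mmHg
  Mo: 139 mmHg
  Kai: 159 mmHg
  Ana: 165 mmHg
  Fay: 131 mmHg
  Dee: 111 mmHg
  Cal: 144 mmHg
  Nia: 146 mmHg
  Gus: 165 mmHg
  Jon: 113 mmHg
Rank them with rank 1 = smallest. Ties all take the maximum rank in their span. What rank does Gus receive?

Sorted (ascending): 111, 112, 113, 131, 139, 144, 146, 159, 165, 165
The 2 values of 165 occupy positions 9–10 → each gets rank 10.
Gus has value 165 mmHg → rank 10.

10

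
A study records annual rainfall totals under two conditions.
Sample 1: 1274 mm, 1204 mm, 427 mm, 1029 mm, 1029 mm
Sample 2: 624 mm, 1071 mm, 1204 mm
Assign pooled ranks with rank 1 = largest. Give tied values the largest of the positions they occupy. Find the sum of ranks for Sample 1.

24

Sorted (descending): 1274, 1204, 1204, 1071, 1029, 1029, 624, 427
The 2 values of 1204 occupy positions 2–3 → each gets rank 3.
The 2 values of 1029 occupy positions 5–6 → each gets rank 6.
Sample 1 values → pooled ranks: 1274→1, 1204→3, 427→8, 1029→6, 1029→6
Rank sum = 1 + 3 + 8 + 6 + 6 = 24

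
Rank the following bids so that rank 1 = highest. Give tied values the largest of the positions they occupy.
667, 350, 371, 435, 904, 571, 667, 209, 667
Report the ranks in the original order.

Sorted (descending): 904, 667, 667, 667, 571, 435, 371, 350, 209
The 3 values of 667 occupy positions 2–4 → each gets rank 4.

4, 8, 7, 6, 1, 5, 4, 9, 4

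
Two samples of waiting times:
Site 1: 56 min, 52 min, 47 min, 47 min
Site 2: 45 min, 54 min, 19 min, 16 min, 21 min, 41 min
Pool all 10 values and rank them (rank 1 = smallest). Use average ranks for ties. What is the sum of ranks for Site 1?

Sorted (ascending): 16, 19, 21, 41, 45, 47, 47, 52, 54, 56
The 2 values of 47 occupy positions 6–7 → average rank (6+7)/2 = 6.5.
Site 1 values → pooled ranks: 56→10, 52→8, 47→6.5, 47→6.5
Rank sum = 10 + 8 + 6.5 + 6.5 = 31

31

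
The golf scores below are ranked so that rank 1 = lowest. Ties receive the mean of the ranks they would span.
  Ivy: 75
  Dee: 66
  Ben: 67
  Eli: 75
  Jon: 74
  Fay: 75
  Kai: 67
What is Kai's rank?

2.5

Sorted (ascending): 66, 67, 67, 74, 75, 75, 75
The 2 values of 67 occupy positions 2–3 → average rank (2+3)/2 = 2.5.
The 3 values of 75 occupy positions 5–7 → average rank 6.
Kai has value 67 → rank 2.5.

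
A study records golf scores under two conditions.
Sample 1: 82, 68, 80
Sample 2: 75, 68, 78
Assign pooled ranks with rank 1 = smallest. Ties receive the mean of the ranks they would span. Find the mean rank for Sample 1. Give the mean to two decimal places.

4.17

Sorted (ascending): 68, 68, 75, 78, 80, 82
The 2 values of 68 occupy positions 1–2 → average rank (1+2)/2 = 1.5.
Sample 1 values → pooled ranks: 82→6, 68→1.5, 80→5
Mean rank = (6 + 1.5 + 5) / 3 = 4.17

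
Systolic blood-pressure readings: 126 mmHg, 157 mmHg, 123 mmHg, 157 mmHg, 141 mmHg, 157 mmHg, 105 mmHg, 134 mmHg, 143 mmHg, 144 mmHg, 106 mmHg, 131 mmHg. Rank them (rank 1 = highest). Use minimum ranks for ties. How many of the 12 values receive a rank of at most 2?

Sorted (descending): 157, 157, 157, 144, 143, 141, 134, 131, 126, 123, 106, 105
The 3 values of 157 occupy positions 1–3 → each gets rank 1.
Ranks ≤ 2: {1, 1, 1} → 3 values.

3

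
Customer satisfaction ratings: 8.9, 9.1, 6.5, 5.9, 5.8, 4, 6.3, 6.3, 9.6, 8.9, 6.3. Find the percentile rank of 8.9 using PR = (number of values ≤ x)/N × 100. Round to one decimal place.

N = 11.
Strictly below 8.9: 7. Equal to 8.9: 2.
PR = 9/11 × 100 = 81.8

81.8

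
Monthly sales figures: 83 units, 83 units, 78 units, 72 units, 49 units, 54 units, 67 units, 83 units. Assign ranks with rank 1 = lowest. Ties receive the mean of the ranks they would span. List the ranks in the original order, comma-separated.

Sorted (ascending): 49, 54, 67, 72, 78, 83, 83, 83
The 3 values of 83 occupy positions 6–8 → average rank 7.

7, 7, 5, 4, 1, 2, 3, 7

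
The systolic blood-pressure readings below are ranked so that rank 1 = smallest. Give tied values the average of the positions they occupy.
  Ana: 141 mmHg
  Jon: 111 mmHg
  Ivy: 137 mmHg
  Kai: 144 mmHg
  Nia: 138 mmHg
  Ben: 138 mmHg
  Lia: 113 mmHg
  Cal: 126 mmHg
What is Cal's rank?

Sorted (ascending): 111, 113, 126, 137, 138, 138, 141, 144
The 2 values of 138 occupy positions 5–6 → average rank (5+6)/2 = 5.5.
Cal has value 126 mmHg → rank 3.

3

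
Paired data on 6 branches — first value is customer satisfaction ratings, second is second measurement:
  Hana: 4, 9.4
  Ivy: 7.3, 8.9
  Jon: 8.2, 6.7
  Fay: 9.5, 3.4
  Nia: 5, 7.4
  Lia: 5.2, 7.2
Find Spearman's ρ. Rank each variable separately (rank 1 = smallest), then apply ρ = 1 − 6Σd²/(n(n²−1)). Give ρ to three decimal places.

-0.829

Ranks of variable 1: 1, 4, 5, 6, 2, 3
Ranks of variable 2: 6, 5, 2, 1, 4, 3
d = r₁ − r₂: -5, -1, 3, 5, -2, 0
d²: 25, 1, 9, 25, 4, 0; Σd² = 64
ρ = 1 − 6·64/(6·35) = 1 − 384/210 = -0.829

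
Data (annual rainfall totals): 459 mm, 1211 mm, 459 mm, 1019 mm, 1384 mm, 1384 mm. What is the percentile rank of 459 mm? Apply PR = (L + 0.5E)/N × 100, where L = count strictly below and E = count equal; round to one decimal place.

N = 6.
Strictly below 459: 0. Equal to 459: 2.
PR = (0 + 0.5·2)/6 × 100 = 16.7

16.7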